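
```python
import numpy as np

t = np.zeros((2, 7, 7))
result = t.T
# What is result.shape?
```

(7, 7, 2)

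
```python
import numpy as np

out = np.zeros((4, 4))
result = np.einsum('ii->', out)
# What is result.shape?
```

()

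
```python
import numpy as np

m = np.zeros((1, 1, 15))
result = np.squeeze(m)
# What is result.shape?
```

(15,)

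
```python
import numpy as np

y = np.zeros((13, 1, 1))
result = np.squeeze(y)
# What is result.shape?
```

(13,)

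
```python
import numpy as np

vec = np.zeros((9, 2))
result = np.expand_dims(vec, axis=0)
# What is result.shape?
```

(1, 9, 2)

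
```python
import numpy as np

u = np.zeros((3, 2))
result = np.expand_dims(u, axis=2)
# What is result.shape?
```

(3, 2, 1)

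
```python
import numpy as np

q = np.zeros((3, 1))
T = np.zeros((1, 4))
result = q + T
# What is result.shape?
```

(3, 4)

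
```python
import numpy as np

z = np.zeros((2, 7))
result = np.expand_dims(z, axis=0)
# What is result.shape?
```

(1, 2, 7)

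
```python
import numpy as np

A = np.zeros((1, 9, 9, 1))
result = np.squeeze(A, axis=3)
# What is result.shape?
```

(1, 9, 9)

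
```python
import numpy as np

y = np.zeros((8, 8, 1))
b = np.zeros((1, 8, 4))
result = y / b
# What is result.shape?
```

(8, 8, 4)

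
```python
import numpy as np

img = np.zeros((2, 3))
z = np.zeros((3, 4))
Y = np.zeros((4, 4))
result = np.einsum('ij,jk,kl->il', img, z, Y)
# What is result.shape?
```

(2, 4)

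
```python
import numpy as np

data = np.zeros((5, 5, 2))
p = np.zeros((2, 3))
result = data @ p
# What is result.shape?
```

(5, 5, 3)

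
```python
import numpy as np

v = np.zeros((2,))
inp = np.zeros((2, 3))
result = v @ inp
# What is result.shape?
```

(3,)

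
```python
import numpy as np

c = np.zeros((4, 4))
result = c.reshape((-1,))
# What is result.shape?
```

(16,)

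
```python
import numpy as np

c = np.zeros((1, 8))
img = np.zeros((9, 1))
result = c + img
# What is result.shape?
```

(9, 8)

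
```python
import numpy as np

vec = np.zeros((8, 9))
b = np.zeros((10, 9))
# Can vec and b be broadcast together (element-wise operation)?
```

No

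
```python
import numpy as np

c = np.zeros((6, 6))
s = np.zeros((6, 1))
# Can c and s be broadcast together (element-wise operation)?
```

Yes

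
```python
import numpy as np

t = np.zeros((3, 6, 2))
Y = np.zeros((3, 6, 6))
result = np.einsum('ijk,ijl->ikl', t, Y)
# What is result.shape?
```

(3, 2, 6)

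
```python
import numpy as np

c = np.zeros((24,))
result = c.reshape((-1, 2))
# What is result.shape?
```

(12, 2)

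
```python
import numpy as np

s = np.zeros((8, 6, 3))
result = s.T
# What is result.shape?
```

(3, 6, 8)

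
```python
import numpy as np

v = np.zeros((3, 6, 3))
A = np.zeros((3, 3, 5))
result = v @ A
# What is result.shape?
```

(3, 6, 5)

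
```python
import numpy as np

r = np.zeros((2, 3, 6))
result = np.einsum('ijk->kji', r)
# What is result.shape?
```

(6, 3, 2)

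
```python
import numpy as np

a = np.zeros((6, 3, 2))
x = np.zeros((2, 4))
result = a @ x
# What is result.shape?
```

(6, 3, 4)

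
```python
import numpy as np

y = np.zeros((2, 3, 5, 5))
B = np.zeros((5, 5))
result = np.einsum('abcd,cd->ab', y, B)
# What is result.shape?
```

(2, 3)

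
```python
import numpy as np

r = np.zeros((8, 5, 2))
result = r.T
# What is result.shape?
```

(2, 5, 8)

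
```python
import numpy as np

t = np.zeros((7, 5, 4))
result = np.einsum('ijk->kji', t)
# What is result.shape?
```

(4, 5, 7)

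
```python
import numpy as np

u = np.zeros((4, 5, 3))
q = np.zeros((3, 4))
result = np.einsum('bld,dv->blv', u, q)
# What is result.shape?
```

(4, 5, 4)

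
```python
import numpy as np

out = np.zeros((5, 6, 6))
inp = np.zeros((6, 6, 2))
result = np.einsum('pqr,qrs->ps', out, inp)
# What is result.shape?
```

(5, 2)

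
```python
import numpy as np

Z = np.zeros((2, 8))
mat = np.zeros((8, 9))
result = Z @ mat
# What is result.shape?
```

(2, 9)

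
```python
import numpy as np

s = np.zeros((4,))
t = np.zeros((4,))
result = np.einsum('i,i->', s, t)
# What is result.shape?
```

()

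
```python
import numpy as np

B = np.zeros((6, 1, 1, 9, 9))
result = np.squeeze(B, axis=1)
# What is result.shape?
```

(6, 1, 9, 9)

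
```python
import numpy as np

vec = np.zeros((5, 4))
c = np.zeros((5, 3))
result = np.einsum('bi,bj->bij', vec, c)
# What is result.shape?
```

(5, 4, 3)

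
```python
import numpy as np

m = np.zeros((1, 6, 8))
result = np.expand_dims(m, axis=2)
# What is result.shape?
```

(1, 6, 1, 8)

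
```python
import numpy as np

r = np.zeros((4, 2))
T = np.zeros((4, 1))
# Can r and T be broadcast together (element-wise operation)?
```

Yes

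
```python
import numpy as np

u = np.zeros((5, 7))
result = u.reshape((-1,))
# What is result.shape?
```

(35,)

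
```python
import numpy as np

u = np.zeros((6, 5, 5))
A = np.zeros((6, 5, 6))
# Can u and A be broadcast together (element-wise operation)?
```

No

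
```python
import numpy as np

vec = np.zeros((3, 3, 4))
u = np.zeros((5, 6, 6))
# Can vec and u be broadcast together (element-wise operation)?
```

No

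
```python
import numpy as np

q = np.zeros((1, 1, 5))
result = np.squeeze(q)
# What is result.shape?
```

(5,)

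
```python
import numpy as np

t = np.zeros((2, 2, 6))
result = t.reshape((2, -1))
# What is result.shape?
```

(2, 12)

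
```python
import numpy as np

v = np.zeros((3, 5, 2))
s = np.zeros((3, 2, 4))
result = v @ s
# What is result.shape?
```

(3, 5, 4)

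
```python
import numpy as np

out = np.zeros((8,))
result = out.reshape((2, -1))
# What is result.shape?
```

(2, 4)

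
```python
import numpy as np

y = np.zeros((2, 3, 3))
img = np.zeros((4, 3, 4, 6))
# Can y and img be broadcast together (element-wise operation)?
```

No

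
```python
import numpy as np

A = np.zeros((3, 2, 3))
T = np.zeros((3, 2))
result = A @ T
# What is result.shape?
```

(3, 2, 2)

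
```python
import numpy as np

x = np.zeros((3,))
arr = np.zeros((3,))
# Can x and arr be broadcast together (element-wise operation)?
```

Yes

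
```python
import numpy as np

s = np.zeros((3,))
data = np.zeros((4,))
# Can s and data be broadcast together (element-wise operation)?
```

No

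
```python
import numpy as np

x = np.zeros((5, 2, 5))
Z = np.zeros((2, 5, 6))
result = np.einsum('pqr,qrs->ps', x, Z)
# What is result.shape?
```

(5, 6)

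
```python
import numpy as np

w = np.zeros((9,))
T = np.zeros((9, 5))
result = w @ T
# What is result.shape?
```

(5,)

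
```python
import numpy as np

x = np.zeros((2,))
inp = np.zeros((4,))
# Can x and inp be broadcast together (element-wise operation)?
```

No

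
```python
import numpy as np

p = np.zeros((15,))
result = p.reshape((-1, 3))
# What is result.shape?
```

(5, 3)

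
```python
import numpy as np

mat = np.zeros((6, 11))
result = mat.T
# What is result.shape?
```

(11, 6)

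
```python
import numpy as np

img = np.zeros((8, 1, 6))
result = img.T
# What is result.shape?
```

(6, 1, 8)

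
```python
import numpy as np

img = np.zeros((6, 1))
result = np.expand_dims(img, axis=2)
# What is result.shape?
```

(6, 1, 1)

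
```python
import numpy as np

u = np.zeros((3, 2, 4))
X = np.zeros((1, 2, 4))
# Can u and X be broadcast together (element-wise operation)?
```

Yes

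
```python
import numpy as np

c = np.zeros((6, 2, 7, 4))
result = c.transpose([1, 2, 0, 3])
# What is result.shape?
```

(2, 7, 6, 4)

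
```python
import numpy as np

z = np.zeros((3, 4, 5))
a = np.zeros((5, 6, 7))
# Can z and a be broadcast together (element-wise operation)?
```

No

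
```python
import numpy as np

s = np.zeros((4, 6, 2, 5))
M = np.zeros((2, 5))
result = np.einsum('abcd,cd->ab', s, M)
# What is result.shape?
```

(4, 6)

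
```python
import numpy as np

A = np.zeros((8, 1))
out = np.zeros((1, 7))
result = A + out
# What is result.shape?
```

(8, 7)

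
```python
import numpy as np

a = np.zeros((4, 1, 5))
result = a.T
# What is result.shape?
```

(5, 1, 4)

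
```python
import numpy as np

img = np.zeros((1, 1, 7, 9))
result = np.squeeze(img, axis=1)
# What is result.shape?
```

(1, 7, 9)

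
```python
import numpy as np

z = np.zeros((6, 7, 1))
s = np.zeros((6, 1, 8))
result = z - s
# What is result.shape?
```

(6, 7, 8)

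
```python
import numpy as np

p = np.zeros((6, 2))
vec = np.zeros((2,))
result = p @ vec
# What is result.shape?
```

(6,)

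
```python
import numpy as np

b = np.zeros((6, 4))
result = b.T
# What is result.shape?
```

(4, 6)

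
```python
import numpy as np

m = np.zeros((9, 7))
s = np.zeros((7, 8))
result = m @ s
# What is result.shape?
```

(9, 8)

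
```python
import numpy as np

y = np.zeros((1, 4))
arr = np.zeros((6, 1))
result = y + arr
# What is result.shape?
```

(6, 4)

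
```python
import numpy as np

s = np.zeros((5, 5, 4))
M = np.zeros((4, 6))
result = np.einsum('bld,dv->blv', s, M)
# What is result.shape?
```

(5, 5, 6)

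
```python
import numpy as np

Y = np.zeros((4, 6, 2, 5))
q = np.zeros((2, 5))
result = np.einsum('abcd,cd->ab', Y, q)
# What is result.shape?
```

(4, 6)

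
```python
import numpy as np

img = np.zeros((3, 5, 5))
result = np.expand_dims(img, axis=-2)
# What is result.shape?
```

(3, 5, 1, 5)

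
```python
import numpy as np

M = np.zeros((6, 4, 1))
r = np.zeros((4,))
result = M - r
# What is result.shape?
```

(6, 4, 4)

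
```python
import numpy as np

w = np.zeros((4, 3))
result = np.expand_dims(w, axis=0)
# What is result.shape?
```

(1, 4, 3)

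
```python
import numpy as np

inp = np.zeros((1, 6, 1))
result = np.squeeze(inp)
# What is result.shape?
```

(6,)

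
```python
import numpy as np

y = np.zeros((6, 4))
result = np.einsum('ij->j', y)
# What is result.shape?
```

(4,)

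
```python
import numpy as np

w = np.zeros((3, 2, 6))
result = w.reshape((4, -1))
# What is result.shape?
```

(4, 9)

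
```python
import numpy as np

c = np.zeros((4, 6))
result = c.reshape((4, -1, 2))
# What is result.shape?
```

(4, 3, 2)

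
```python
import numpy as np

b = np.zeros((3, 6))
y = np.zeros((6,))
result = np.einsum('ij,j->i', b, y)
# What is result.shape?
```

(3,)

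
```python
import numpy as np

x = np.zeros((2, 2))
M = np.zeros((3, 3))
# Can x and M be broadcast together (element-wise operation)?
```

No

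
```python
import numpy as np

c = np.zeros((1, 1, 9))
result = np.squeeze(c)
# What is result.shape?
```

(9,)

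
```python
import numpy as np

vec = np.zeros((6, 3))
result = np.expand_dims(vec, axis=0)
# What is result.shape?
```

(1, 6, 3)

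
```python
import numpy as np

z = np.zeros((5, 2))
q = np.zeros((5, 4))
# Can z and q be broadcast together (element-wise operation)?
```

No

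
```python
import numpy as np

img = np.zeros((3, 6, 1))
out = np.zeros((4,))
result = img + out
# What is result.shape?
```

(3, 6, 4)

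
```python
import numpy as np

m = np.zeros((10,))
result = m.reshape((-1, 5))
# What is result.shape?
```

(2, 5)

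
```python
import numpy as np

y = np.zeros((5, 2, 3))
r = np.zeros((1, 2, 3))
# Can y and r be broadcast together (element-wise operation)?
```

Yes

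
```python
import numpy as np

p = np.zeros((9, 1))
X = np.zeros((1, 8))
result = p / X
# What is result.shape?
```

(9, 8)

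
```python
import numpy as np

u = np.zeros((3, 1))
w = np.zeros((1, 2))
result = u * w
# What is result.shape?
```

(3, 2)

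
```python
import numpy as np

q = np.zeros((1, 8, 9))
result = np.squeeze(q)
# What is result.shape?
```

(8, 9)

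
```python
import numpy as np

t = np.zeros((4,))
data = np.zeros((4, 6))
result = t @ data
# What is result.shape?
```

(6,)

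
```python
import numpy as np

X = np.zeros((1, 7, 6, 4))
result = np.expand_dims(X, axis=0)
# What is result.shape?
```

(1, 1, 7, 6, 4)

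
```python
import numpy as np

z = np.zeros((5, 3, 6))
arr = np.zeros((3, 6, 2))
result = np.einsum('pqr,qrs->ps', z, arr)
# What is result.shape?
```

(5, 2)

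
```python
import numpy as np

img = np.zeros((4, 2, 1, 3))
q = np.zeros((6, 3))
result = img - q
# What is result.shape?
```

(4, 2, 6, 3)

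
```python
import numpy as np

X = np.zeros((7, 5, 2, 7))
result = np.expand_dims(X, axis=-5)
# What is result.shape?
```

(1, 7, 5, 2, 7)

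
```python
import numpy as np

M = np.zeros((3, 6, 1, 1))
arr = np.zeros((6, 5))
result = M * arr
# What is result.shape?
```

(3, 6, 6, 5)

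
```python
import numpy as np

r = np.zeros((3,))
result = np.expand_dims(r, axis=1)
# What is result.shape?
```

(3, 1)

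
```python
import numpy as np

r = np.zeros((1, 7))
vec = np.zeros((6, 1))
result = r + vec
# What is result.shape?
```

(6, 7)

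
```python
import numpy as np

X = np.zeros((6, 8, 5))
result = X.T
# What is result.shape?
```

(5, 8, 6)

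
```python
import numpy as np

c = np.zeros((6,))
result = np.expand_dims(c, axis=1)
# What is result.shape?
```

(6, 1)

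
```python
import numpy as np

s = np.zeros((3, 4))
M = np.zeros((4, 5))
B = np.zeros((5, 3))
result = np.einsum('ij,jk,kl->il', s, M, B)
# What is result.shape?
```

(3, 3)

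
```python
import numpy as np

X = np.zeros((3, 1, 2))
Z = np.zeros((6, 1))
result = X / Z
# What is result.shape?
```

(3, 6, 2)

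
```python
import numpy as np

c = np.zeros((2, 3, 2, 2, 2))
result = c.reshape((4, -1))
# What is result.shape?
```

(4, 12)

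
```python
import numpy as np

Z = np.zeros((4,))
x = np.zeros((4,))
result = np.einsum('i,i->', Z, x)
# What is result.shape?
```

()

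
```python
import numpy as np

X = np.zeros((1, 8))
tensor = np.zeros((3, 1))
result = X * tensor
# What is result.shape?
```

(3, 8)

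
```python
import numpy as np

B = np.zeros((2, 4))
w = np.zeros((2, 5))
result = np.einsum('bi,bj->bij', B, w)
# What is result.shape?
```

(2, 4, 5)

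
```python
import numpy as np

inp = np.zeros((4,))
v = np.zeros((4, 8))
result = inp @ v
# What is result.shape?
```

(8,)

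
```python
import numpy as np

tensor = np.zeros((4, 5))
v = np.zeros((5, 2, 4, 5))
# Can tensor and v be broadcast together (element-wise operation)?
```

Yes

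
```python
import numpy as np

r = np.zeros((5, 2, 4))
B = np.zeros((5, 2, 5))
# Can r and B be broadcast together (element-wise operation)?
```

No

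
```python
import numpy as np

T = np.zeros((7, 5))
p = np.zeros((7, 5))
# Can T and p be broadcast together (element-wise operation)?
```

Yes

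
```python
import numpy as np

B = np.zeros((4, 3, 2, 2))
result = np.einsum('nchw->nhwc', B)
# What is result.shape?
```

(4, 2, 2, 3)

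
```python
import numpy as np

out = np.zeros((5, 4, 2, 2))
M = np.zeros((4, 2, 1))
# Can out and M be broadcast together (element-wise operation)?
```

Yes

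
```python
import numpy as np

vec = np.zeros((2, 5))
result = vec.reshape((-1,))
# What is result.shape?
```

(10,)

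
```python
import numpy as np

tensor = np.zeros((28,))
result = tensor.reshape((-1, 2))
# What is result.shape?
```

(14, 2)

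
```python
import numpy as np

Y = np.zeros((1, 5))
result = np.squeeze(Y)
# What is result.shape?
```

(5,)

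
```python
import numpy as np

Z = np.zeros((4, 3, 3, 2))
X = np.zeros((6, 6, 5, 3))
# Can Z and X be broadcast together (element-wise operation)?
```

No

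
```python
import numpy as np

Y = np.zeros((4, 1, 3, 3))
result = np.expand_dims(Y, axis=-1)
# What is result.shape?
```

(4, 1, 3, 3, 1)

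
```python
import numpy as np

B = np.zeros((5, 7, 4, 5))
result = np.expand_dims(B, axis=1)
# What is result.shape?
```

(5, 1, 7, 4, 5)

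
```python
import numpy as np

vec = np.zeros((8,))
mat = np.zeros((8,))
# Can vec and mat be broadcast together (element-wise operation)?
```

Yes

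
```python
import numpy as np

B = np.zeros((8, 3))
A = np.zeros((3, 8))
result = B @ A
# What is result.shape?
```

(8, 8)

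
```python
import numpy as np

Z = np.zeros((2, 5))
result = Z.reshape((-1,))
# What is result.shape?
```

(10,)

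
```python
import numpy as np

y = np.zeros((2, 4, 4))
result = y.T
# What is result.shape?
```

(4, 4, 2)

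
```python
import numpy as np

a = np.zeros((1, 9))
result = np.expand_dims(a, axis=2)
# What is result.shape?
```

(1, 9, 1)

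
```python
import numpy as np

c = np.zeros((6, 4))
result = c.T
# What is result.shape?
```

(4, 6)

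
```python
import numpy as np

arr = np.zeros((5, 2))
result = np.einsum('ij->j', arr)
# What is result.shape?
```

(2,)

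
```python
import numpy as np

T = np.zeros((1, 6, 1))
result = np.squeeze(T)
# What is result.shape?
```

(6,)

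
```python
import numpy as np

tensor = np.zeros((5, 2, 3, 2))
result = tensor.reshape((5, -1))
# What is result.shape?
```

(5, 12)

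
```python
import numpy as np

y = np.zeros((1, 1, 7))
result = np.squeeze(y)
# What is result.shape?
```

(7,)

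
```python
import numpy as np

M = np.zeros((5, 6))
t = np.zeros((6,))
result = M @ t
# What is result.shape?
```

(5,)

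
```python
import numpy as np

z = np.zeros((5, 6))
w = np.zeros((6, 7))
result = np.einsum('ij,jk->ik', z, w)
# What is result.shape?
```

(5, 7)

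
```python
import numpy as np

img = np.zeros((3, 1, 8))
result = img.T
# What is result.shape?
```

(8, 1, 3)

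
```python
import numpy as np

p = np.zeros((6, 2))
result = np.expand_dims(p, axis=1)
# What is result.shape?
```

(6, 1, 2)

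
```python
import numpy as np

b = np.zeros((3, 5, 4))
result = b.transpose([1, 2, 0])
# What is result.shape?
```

(5, 4, 3)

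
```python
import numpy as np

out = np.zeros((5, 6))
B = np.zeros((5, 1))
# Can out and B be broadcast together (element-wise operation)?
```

Yes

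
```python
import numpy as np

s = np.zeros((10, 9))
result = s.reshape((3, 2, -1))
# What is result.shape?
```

(3, 2, 15)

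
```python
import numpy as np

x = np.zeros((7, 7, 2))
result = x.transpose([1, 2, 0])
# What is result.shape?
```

(7, 2, 7)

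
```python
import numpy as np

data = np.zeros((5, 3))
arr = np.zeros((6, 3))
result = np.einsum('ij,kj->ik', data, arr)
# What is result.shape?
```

(5, 6)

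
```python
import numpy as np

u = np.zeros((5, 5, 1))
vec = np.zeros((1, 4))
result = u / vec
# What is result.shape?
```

(5, 5, 4)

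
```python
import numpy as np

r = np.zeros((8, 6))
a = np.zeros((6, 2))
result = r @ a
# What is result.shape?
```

(8, 2)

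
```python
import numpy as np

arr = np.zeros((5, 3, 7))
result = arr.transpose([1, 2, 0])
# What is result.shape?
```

(3, 7, 5)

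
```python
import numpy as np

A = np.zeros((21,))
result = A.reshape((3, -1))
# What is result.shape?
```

(3, 7)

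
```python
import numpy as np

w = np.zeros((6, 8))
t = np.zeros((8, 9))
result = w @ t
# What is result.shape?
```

(6, 9)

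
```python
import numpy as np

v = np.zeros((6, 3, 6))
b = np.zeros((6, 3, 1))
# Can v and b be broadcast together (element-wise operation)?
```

Yes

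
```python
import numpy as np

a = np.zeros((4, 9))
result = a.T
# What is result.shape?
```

(9, 4)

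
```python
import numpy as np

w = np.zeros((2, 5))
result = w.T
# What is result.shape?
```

(5, 2)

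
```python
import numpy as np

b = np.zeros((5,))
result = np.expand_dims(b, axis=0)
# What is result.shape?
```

(1, 5)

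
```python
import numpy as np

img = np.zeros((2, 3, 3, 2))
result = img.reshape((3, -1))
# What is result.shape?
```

(3, 12)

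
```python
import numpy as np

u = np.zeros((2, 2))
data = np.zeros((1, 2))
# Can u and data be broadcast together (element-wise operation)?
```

Yes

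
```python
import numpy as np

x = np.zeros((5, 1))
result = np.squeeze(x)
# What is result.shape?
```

(5,)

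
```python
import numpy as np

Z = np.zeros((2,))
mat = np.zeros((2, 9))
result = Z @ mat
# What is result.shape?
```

(9,)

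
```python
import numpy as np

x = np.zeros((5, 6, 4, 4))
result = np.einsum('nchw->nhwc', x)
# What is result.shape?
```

(5, 4, 4, 6)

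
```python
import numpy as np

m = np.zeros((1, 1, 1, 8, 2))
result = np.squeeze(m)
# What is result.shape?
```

(8, 2)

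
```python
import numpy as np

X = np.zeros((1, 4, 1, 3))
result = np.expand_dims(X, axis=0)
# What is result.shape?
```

(1, 1, 4, 1, 3)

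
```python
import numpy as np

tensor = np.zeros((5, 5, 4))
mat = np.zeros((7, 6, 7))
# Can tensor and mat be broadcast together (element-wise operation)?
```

No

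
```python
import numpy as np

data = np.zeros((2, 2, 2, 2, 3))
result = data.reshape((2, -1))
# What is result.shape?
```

(2, 24)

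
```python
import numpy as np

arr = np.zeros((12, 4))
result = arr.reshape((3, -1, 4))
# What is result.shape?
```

(3, 4, 4)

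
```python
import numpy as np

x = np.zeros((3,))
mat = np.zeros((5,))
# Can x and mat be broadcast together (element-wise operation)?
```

No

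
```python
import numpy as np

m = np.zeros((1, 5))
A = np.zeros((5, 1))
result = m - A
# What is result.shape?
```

(5, 5)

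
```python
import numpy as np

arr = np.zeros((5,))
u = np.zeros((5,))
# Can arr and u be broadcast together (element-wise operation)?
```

Yes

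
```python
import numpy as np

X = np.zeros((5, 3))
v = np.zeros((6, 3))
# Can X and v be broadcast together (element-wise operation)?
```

No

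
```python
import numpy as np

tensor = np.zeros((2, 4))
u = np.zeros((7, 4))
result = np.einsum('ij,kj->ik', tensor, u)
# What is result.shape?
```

(2, 7)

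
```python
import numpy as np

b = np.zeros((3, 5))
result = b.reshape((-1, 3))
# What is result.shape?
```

(5, 3)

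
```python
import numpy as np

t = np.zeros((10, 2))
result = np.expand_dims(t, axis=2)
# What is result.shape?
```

(10, 2, 1)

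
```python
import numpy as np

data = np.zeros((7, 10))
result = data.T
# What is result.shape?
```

(10, 7)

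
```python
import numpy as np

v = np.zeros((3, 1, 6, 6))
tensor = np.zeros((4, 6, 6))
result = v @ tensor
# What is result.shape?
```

(3, 4, 6, 6)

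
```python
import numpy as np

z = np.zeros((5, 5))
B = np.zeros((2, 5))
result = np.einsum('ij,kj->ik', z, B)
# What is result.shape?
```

(5, 2)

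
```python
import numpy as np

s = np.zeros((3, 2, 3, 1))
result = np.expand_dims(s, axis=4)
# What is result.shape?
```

(3, 2, 3, 1, 1)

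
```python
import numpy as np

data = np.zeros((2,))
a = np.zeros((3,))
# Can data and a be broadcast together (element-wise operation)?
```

No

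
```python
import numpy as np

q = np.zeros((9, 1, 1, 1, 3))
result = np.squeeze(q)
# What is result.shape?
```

(9, 3)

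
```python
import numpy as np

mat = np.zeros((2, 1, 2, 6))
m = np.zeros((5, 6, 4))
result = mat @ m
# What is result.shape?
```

(2, 5, 2, 4)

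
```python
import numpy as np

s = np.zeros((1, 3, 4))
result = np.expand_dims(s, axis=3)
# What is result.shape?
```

(1, 3, 4, 1)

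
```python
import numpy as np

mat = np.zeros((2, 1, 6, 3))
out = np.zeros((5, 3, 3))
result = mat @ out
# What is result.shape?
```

(2, 5, 6, 3)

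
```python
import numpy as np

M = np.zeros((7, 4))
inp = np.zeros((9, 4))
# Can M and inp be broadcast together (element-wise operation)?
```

No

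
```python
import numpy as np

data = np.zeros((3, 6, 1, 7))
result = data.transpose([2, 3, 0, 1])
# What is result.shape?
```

(1, 7, 3, 6)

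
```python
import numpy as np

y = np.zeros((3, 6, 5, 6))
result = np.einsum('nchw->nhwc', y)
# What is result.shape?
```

(3, 5, 6, 6)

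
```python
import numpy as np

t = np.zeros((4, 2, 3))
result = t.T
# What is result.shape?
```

(3, 2, 4)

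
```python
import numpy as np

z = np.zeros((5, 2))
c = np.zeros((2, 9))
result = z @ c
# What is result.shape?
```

(5, 9)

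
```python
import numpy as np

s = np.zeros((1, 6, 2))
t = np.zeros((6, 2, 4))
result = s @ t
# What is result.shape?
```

(6, 6, 4)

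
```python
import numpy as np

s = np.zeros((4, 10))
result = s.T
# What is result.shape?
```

(10, 4)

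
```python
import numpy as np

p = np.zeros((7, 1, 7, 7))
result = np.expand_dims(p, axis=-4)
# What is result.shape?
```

(7, 1, 1, 7, 7)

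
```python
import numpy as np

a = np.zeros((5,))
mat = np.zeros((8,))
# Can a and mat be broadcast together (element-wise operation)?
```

No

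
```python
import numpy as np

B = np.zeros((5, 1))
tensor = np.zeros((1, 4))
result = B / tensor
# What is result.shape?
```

(5, 4)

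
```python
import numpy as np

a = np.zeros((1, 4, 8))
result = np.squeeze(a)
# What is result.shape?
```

(4, 8)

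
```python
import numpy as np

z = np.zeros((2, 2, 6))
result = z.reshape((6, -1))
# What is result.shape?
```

(6, 4)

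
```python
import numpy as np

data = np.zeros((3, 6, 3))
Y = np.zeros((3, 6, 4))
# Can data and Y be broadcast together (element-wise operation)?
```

No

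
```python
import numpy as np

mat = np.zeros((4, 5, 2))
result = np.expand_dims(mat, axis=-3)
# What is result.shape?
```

(4, 1, 5, 2)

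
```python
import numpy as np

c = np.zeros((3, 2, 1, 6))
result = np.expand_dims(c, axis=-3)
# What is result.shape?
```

(3, 2, 1, 1, 6)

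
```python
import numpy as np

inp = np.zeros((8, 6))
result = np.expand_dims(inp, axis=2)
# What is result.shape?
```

(8, 6, 1)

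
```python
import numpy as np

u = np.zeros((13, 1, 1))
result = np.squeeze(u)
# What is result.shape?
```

(13,)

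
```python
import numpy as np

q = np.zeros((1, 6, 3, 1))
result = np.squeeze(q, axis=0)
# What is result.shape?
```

(6, 3, 1)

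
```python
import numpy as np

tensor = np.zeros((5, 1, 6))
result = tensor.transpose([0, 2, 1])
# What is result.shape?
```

(5, 6, 1)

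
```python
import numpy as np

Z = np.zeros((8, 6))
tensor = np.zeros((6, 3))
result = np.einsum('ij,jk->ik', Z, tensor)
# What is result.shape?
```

(8, 3)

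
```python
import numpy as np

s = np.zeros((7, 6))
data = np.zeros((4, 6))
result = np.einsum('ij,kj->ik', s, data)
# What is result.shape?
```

(7, 4)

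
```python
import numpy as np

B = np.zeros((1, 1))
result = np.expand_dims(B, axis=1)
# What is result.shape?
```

(1, 1, 1)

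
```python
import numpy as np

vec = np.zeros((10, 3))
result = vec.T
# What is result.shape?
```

(3, 10)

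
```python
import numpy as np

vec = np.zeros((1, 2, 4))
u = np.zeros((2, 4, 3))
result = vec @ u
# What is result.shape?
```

(2, 2, 3)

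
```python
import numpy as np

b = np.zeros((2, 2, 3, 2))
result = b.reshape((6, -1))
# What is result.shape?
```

(6, 4)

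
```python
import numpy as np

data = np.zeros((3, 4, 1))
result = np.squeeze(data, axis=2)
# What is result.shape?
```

(3, 4)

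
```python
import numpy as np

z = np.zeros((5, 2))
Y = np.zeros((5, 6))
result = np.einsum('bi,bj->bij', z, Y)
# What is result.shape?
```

(5, 2, 6)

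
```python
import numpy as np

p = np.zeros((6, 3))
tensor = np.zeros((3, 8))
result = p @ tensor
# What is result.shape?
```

(6, 8)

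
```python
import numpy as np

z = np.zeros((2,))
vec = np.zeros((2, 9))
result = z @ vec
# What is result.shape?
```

(9,)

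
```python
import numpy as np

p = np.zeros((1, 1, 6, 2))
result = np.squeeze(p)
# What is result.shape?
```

(6, 2)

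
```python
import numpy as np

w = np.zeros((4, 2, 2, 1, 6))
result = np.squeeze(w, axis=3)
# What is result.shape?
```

(4, 2, 2, 6)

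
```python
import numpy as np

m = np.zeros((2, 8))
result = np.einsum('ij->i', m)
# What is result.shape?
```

(2,)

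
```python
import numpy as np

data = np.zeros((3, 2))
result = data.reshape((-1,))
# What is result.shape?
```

(6,)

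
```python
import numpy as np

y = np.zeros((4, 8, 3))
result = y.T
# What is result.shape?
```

(3, 8, 4)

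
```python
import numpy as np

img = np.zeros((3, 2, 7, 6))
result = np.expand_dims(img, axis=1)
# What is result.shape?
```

(3, 1, 2, 7, 6)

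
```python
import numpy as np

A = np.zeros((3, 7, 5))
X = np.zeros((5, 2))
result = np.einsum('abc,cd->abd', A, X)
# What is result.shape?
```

(3, 7, 2)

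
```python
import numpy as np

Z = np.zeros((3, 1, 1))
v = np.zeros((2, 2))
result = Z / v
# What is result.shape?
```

(3, 2, 2)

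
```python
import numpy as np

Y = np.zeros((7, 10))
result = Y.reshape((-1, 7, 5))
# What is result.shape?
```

(2, 7, 5)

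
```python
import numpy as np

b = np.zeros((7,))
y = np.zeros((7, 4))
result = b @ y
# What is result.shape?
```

(4,)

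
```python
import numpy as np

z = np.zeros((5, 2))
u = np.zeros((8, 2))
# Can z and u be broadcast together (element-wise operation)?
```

No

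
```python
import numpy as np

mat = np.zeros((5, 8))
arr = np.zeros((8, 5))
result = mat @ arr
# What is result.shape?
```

(5, 5)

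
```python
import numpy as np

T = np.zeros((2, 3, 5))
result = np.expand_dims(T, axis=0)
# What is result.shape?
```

(1, 2, 3, 5)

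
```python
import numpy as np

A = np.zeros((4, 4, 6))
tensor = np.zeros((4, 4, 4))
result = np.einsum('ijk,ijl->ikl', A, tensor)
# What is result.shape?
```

(4, 6, 4)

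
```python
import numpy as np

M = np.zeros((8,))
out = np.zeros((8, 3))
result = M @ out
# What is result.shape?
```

(3,)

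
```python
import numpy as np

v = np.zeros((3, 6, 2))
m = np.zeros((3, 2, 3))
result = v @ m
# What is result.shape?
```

(3, 6, 3)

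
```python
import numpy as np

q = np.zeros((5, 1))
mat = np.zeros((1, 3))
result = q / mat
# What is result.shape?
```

(5, 3)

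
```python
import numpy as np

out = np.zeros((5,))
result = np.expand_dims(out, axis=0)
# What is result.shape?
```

(1, 5)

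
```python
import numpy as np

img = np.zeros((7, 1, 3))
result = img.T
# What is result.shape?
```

(3, 1, 7)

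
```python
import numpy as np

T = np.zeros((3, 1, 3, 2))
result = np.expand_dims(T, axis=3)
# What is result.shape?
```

(3, 1, 3, 1, 2)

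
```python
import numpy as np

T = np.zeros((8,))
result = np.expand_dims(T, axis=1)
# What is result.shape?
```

(8, 1)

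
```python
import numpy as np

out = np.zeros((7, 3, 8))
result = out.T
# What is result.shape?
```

(8, 3, 7)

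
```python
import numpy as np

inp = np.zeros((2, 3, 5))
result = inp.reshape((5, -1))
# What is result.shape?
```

(5, 6)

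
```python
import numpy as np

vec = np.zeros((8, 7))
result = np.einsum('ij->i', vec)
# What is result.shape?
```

(8,)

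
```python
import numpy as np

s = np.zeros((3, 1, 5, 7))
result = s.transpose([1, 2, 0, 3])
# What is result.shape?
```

(1, 5, 3, 7)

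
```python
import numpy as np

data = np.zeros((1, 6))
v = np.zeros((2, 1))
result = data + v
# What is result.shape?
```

(2, 6)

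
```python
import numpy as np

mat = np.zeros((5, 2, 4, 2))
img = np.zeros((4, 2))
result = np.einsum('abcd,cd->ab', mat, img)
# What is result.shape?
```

(5, 2)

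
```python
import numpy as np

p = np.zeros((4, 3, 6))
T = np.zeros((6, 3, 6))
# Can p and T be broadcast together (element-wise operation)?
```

No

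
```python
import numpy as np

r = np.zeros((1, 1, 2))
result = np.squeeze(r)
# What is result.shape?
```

(2,)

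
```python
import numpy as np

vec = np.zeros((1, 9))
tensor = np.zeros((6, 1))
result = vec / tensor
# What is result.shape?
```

(6, 9)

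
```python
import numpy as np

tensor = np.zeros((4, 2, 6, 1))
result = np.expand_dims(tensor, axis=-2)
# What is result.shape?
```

(4, 2, 6, 1, 1)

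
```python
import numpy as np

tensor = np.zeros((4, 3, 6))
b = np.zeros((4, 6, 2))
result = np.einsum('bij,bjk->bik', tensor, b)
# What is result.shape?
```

(4, 3, 2)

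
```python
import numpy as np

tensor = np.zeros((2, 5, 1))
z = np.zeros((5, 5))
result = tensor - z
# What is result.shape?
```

(2, 5, 5)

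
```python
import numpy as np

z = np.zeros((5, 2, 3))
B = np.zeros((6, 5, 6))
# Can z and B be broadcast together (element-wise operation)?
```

No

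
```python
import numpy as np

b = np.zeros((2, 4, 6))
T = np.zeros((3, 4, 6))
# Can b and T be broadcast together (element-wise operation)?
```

No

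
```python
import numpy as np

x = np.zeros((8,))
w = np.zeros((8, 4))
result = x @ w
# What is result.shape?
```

(4,)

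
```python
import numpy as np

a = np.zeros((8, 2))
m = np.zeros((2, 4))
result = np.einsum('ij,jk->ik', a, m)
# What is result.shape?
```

(8, 4)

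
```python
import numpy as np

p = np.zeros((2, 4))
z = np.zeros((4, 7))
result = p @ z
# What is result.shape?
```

(2, 7)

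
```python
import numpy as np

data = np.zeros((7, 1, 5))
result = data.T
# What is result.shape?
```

(5, 1, 7)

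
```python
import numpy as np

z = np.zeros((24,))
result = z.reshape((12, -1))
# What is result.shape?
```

(12, 2)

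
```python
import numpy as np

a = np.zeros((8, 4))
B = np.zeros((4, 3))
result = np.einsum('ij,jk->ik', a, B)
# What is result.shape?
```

(8, 3)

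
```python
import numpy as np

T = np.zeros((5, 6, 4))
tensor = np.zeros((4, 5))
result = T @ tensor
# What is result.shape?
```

(5, 6, 5)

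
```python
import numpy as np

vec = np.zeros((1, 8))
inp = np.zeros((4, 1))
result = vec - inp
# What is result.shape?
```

(4, 8)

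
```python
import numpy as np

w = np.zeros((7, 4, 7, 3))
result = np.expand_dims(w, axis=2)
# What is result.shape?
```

(7, 4, 1, 7, 3)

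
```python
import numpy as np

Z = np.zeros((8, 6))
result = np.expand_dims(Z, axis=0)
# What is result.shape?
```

(1, 8, 6)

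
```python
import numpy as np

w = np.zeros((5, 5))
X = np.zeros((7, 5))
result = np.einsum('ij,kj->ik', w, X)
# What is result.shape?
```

(5, 7)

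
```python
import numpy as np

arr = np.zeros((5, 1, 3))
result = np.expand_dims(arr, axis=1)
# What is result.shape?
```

(5, 1, 1, 3)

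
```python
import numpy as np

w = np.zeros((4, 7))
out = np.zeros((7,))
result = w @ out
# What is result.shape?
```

(4,)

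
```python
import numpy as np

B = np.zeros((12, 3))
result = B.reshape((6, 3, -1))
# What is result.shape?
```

(6, 3, 2)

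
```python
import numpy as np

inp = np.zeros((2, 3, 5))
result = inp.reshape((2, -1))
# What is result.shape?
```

(2, 15)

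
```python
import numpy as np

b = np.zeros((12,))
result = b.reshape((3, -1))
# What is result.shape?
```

(3, 4)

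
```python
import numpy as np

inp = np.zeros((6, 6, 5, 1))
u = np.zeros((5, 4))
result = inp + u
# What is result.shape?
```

(6, 6, 5, 4)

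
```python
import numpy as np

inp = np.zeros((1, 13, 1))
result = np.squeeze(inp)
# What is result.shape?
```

(13,)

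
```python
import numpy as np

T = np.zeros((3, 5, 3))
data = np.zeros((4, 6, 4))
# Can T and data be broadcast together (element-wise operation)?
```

No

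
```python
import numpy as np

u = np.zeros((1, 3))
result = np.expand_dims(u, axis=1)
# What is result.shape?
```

(1, 1, 3)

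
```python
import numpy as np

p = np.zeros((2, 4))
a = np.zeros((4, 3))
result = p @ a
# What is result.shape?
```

(2, 3)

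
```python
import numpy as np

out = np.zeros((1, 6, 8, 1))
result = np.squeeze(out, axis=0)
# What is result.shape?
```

(6, 8, 1)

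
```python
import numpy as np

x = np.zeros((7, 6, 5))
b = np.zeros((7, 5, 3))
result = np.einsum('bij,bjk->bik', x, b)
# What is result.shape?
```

(7, 6, 3)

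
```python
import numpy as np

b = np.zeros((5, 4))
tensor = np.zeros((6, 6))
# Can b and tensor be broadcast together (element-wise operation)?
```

No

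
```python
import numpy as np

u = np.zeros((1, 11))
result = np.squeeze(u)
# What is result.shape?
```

(11,)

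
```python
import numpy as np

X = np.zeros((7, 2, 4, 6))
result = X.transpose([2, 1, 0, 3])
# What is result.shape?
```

(4, 2, 7, 6)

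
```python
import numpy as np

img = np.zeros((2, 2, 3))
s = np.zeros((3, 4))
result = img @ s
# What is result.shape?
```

(2, 2, 4)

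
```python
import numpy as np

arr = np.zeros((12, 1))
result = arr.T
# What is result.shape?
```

(1, 12)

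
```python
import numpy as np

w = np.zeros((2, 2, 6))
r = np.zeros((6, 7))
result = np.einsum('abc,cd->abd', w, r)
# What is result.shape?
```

(2, 2, 7)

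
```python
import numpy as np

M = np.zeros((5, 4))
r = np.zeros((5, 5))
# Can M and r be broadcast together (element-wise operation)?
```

No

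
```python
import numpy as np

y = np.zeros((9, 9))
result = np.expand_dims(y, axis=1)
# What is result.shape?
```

(9, 1, 9)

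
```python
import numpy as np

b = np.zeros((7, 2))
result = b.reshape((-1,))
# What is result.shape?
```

(14,)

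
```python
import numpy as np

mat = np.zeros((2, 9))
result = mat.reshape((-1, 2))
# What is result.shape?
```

(9, 2)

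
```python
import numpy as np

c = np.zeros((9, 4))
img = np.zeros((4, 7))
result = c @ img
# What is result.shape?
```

(9, 7)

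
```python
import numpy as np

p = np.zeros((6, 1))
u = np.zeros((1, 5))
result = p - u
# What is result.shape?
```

(6, 5)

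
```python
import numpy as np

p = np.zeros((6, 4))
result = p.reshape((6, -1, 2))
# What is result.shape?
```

(6, 2, 2)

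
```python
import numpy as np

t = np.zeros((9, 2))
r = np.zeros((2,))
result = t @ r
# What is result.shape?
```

(9,)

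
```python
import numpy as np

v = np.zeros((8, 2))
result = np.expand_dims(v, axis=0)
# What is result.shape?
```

(1, 8, 2)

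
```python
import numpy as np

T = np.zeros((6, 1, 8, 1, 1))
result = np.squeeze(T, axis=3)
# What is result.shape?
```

(6, 1, 8, 1)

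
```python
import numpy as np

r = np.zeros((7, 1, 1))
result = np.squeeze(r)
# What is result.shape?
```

(7,)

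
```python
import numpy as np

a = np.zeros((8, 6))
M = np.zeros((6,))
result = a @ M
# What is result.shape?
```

(8,)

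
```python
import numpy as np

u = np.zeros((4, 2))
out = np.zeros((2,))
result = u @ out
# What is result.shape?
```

(4,)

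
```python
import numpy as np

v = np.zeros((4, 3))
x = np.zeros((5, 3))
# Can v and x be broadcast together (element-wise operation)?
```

No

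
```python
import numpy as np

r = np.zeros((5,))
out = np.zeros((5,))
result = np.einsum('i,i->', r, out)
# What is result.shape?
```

()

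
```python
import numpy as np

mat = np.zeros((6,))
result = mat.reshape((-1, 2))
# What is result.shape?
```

(3, 2)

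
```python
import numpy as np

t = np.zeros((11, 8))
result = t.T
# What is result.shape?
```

(8, 11)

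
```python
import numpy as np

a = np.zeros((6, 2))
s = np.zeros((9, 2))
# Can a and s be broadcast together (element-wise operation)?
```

No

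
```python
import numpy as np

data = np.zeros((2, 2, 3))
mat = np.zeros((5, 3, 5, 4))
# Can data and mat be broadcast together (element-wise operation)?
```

No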